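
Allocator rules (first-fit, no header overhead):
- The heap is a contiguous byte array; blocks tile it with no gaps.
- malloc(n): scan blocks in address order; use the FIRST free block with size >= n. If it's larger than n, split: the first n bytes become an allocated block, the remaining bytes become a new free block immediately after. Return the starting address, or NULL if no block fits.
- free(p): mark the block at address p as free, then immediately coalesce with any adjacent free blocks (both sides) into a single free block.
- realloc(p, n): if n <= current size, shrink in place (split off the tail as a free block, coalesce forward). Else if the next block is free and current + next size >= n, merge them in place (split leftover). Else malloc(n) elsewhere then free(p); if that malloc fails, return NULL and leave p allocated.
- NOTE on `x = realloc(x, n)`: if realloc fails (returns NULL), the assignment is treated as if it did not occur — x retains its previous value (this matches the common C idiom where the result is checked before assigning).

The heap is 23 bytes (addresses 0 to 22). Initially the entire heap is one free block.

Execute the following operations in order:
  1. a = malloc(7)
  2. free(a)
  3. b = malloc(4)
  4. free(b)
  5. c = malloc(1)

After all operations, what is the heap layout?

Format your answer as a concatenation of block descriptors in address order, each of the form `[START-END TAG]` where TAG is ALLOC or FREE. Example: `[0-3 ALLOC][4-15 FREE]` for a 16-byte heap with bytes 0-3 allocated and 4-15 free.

Op 1: a = malloc(7) -> a = 0; heap: [0-6 ALLOC][7-22 FREE]
Op 2: free(a) -> (freed a); heap: [0-22 FREE]
Op 3: b = malloc(4) -> b = 0; heap: [0-3 ALLOC][4-22 FREE]
Op 4: free(b) -> (freed b); heap: [0-22 FREE]
Op 5: c = malloc(1) -> c = 0; heap: [0-0 ALLOC][1-22 FREE]

Answer: [0-0 ALLOC][1-22 FREE]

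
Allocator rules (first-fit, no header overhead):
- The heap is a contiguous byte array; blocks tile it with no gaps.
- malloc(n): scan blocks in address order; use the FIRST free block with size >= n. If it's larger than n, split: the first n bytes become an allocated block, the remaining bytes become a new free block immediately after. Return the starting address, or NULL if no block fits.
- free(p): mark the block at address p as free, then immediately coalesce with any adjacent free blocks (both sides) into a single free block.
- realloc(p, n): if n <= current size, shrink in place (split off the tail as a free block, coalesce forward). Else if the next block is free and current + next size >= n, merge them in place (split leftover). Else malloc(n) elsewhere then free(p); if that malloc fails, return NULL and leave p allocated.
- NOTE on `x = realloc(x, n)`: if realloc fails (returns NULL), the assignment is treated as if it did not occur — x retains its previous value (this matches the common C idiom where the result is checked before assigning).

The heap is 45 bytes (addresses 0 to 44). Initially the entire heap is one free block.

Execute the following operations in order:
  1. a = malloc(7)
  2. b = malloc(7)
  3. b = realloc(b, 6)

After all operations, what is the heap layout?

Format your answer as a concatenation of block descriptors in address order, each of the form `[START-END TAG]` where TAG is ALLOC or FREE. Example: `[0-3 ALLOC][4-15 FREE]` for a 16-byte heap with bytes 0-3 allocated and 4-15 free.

Op 1: a = malloc(7) -> a = 0; heap: [0-6 ALLOC][7-44 FREE]
Op 2: b = malloc(7) -> b = 7; heap: [0-6 ALLOC][7-13 ALLOC][14-44 FREE]
Op 3: b = realloc(b, 6) -> b = 7; heap: [0-6 ALLOC][7-12 ALLOC][13-44 FREE]

Answer: [0-6 ALLOC][7-12 ALLOC][13-44 FREE]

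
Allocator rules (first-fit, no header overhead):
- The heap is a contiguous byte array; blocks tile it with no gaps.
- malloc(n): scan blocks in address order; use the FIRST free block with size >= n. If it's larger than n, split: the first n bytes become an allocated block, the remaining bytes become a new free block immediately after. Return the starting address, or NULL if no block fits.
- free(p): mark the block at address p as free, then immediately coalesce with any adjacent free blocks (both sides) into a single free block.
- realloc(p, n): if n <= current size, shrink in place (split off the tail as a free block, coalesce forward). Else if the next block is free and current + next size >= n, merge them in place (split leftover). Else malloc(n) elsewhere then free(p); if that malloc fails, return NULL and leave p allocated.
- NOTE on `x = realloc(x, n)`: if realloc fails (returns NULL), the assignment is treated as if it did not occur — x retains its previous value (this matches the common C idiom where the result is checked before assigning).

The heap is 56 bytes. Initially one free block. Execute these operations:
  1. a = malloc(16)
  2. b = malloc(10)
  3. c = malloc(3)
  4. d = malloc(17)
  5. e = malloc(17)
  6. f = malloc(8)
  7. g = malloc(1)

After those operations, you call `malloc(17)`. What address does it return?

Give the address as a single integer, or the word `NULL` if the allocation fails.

Op 1: a = malloc(16) -> a = 0; heap: [0-15 ALLOC][16-55 FREE]
Op 2: b = malloc(10) -> b = 16; heap: [0-15 ALLOC][16-25 ALLOC][26-55 FREE]
Op 3: c = malloc(3) -> c = 26; heap: [0-15 ALLOC][16-25 ALLOC][26-28 ALLOC][29-55 FREE]
Op 4: d = malloc(17) -> d = 29; heap: [0-15 ALLOC][16-25 ALLOC][26-28 ALLOC][29-45 ALLOC][46-55 FREE]
Op 5: e = malloc(17) -> e = NULL; heap: [0-15 ALLOC][16-25 ALLOC][26-28 ALLOC][29-45 ALLOC][46-55 FREE]
Op 6: f = malloc(8) -> f = 46; heap: [0-15 ALLOC][16-25 ALLOC][26-28 ALLOC][29-45 ALLOC][46-53 ALLOC][54-55 FREE]
Op 7: g = malloc(1) -> g = 54; heap: [0-15 ALLOC][16-25 ALLOC][26-28 ALLOC][29-45 ALLOC][46-53 ALLOC][54-54 ALLOC][55-55 FREE]
malloc(17): first-fit scan over [0-15 ALLOC][16-25 ALLOC][26-28 ALLOC][29-45 ALLOC][46-53 ALLOC][54-54 ALLOC][55-55 FREE] -> NULL

Answer: NULL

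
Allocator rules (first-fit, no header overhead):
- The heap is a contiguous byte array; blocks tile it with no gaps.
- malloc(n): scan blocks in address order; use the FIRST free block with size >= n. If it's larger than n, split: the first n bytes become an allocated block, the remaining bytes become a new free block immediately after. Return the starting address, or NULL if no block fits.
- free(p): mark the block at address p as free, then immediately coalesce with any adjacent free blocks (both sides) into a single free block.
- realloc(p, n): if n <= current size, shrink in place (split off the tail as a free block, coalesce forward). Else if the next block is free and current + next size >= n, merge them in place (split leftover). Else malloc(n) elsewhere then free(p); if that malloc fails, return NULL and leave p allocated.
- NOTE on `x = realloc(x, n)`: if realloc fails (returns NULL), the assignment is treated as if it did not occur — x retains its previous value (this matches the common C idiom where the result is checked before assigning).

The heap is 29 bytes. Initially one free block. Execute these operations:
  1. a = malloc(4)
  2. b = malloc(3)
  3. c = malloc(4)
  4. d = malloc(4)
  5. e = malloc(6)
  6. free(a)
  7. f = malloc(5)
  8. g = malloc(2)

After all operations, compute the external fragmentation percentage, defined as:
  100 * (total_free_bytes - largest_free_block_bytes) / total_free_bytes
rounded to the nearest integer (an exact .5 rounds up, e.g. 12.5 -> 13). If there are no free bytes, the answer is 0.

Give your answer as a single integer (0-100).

Answer: 40

Derivation:
Op 1: a = malloc(4) -> a = 0; heap: [0-3 ALLOC][4-28 FREE]
Op 2: b = malloc(3) -> b = 4; heap: [0-3 ALLOC][4-6 ALLOC][7-28 FREE]
Op 3: c = malloc(4) -> c = 7; heap: [0-3 ALLOC][4-6 ALLOC][7-10 ALLOC][11-28 FREE]
Op 4: d = malloc(4) -> d = 11; heap: [0-3 ALLOC][4-6 ALLOC][7-10 ALLOC][11-14 ALLOC][15-28 FREE]
Op 5: e = malloc(6) -> e = 15; heap: [0-3 ALLOC][4-6 ALLOC][7-10 ALLOC][11-14 ALLOC][15-20 ALLOC][21-28 FREE]
Op 6: free(a) -> (freed a); heap: [0-3 FREE][4-6 ALLOC][7-10 ALLOC][11-14 ALLOC][15-20 ALLOC][21-28 FREE]
Op 7: f = malloc(5) -> f = 21; heap: [0-3 FREE][4-6 ALLOC][7-10 ALLOC][11-14 ALLOC][15-20 ALLOC][21-25 ALLOC][26-28 FREE]
Op 8: g = malloc(2) -> g = 0; heap: [0-1 ALLOC][2-3 FREE][4-6 ALLOC][7-10 ALLOC][11-14 ALLOC][15-20 ALLOC][21-25 ALLOC][26-28 FREE]
Free blocks: [2 3] total_free=5 largest=3 -> 100*(5-3)/5 = 200/5 = 40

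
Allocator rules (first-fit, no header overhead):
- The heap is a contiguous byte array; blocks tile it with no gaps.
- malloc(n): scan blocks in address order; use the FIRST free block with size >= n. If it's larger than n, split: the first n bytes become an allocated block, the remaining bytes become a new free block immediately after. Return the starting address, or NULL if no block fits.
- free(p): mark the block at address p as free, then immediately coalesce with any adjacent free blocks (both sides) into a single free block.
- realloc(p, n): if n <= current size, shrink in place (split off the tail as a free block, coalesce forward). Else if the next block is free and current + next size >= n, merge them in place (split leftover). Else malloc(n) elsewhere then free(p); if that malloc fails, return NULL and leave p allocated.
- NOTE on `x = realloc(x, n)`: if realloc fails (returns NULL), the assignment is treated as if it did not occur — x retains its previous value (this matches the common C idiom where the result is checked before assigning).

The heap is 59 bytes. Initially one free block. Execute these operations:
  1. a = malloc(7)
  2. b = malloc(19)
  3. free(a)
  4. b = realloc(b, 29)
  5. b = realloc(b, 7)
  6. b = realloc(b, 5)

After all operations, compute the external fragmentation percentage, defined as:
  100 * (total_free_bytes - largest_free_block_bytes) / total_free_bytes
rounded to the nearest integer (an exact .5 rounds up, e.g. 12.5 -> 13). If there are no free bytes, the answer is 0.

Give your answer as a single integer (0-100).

Op 1: a = malloc(7) -> a = 0; heap: [0-6 ALLOC][7-58 FREE]
Op 2: b = malloc(19) -> b = 7; heap: [0-6 ALLOC][7-25 ALLOC][26-58 FREE]
Op 3: free(a) -> (freed a); heap: [0-6 FREE][7-25 ALLOC][26-58 FREE]
Op 4: b = realloc(b, 29) -> b = 7; heap: [0-6 FREE][7-35 ALLOC][36-58 FREE]
Op 5: b = realloc(b, 7) -> b = 7; heap: [0-6 FREE][7-13 ALLOC][14-58 FREE]
Op 6: b = realloc(b, 5) -> b = 7; heap: [0-6 FREE][7-11 ALLOC][12-58 FREE]
Free blocks: [7 47] total_free=54 largest=47 -> 100*(54-47)/54 = 700/54 ≈ 12.963 -> rounds to 13

Answer: 13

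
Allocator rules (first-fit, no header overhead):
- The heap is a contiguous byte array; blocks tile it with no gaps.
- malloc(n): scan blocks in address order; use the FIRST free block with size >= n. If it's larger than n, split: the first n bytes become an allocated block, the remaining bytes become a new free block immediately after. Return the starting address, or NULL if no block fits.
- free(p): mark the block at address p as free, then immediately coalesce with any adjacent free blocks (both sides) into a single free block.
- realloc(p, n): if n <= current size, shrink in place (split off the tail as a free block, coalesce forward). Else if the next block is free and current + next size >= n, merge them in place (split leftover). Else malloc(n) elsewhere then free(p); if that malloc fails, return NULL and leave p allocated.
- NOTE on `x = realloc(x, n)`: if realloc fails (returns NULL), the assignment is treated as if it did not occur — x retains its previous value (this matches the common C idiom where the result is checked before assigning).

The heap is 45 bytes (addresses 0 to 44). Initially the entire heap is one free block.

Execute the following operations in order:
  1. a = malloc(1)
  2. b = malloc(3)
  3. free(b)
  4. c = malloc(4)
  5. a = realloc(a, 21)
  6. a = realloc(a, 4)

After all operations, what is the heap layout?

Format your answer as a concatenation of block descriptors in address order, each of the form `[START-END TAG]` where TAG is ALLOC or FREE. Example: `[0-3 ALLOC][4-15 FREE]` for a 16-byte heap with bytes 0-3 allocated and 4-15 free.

Answer: [0-0 FREE][1-4 ALLOC][5-8 ALLOC][9-44 FREE]

Derivation:
Op 1: a = malloc(1) -> a = 0; heap: [0-0 ALLOC][1-44 FREE]
Op 2: b = malloc(3) -> b = 1; heap: [0-0 ALLOC][1-3 ALLOC][4-44 FREE]
Op 3: free(b) -> (freed b); heap: [0-0 ALLOC][1-44 FREE]
Op 4: c = malloc(4) -> c = 1; heap: [0-0 ALLOC][1-4 ALLOC][5-44 FREE]
Op 5: a = realloc(a, 21) -> a = 5; heap: [0-0 FREE][1-4 ALLOC][5-25 ALLOC][26-44 FREE]
Op 6: a = realloc(a, 4) -> a = 5; heap: [0-0 FREE][1-4 ALLOC][5-8 ALLOC][9-44 FREE]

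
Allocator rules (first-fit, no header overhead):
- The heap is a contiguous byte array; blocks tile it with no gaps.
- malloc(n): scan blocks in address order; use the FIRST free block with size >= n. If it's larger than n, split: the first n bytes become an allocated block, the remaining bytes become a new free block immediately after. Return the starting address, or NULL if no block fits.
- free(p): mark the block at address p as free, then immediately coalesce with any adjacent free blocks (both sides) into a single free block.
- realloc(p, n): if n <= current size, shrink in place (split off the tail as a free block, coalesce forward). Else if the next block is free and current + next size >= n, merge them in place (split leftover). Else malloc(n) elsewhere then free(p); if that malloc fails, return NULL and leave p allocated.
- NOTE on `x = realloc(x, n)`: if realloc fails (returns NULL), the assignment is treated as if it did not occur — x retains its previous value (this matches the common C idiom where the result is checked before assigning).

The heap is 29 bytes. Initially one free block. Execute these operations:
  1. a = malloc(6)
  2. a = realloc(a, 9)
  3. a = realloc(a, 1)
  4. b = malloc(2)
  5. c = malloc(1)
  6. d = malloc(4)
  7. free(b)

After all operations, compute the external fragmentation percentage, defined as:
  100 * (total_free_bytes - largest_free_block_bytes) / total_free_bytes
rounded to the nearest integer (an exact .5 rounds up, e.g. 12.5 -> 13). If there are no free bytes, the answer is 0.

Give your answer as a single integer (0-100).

Answer: 9

Derivation:
Op 1: a = malloc(6) -> a = 0; heap: [0-5 ALLOC][6-28 FREE]
Op 2: a = realloc(a, 9) -> a = 0; heap: [0-8 ALLOC][9-28 FREE]
Op 3: a = realloc(a, 1) -> a = 0; heap: [0-0 ALLOC][1-28 FREE]
Op 4: b = malloc(2) -> b = 1; heap: [0-0 ALLOC][1-2 ALLOC][3-28 FREE]
Op 5: c = malloc(1) -> c = 3; heap: [0-0 ALLOC][1-2 ALLOC][3-3 ALLOC][4-28 FREE]
Op 6: d = malloc(4) -> d = 4; heap: [0-0 ALLOC][1-2 ALLOC][3-3 ALLOC][4-7 ALLOC][8-28 FREE]
Op 7: free(b) -> (freed b); heap: [0-0 ALLOC][1-2 FREE][3-3 ALLOC][4-7 ALLOC][8-28 FREE]
Free blocks: [2 21] total_free=23 largest=21 -> 100*(23-21)/23 = 200/23 ≈ 8.696 -> rounds to 9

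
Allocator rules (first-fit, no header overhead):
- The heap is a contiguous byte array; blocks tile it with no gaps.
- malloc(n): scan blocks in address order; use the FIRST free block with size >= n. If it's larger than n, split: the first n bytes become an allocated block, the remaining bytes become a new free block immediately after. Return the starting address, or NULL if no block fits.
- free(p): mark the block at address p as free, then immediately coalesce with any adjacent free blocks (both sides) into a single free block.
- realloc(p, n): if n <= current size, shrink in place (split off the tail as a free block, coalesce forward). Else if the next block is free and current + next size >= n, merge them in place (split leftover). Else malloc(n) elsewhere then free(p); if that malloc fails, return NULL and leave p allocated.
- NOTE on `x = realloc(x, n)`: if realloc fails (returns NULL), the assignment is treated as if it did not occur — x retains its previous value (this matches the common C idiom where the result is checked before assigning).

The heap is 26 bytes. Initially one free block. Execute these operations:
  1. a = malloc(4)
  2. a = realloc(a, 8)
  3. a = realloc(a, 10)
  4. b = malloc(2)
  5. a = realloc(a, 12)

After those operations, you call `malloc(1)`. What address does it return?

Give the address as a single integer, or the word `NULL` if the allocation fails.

Answer: 0

Derivation:
Op 1: a = malloc(4) -> a = 0; heap: [0-3 ALLOC][4-25 FREE]
Op 2: a = realloc(a, 8) -> a = 0; heap: [0-7 ALLOC][8-25 FREE]
Op 3: a = realloc(a, 10) -> a = 0; heap: [0-9 ALLOC][10-25 FREE]
Op 4: b = malloc(2) -> b = 10; heap: [0-9 ALLOC][10-11 ALLOC][12-25 FREE]
Op 5: a = realloc(a, 12) -> a = 12; heap: [0-9 FREE][10-11 ALLOC][12-23 ALLOC][24-25 FREE]
malloc(1): first-fit scan over [0-9 FREE][10-11 ALLOC][12-23 ALLOC][24-25 FREE] -> 0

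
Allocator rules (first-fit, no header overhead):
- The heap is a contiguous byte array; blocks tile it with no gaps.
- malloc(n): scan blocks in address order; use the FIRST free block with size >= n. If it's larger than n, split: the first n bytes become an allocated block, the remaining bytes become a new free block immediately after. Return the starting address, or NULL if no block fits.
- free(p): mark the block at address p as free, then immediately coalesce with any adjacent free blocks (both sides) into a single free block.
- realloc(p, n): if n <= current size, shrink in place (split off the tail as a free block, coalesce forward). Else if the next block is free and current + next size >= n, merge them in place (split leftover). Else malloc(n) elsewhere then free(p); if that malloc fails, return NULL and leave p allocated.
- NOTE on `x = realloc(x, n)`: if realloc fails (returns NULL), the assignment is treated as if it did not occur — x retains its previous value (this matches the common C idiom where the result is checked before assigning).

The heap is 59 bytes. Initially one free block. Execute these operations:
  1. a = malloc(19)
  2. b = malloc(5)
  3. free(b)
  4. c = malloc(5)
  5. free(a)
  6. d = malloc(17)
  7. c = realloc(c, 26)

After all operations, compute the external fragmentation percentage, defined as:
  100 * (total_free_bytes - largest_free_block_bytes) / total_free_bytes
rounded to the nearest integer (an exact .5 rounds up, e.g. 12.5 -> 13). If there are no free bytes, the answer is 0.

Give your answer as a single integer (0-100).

Answer: 13

Derivation:
Op 1: a = malloc(19) -> a = 0; heap: [0-18 ALLOC][19-58 FREE]
Op 2: b = malloc(5) -> b = 19; heap: [0-18 ALLOC][19-23 ALLOC][24-58 FREE]
Op 3: free(b) -> (freed b); heap: [0-18 ALLOC][19-58 FREE]
Op 4: c = malloc(5) -> c = 19; heap: [0-18 ALLOC][19-23 ALLOC][24-58 FREE]
Op 5: free(a) -> (freed a); heap: [0-18 FREE][19-23 ALLOC][24-58 FREE]
Op 6: d = malloc(17) -> d = 0; heap: [0-16 ALLOC][17-18 FREE][19-23 ALLOC][24-58 FREE]
Op 7: c = realloc(c, 26) -> c = 19; heap: [0-16 ALLOC][17-18 FREE][19-44 ALLOC][45-58 FREE]
Free blocks: [2 14] total_free=16 largest=14 -> 100*(16-14)/16 = 200/16 = 12.5 -> rounds to 13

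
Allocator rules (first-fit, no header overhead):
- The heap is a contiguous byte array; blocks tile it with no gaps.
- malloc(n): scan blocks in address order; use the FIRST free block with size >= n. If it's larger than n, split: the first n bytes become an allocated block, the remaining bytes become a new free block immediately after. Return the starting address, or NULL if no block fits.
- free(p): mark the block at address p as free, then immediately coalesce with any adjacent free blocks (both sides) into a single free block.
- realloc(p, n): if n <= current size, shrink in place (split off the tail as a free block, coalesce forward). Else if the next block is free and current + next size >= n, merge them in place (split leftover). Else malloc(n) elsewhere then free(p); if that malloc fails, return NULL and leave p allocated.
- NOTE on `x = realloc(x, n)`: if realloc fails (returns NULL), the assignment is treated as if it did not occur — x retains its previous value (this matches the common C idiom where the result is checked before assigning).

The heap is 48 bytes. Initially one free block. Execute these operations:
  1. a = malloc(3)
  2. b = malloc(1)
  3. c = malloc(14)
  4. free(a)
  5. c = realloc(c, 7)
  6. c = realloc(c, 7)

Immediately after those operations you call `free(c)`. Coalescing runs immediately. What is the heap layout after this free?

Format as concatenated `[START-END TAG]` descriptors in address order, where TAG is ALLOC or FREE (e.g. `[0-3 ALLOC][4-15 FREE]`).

Op 1: a = malloc(3) -> a = 0; heap: [0-2 ALLOC][3-47 FREE]
Op 2: b = malloc(1) -> b = 3; heap: [0-2 ALLOC][3-3 ALLOC][4-47 FREE]
Op 3: c = malloc(14) -> c = 4; heap: [0-2 ALLOC][3-3 ALLOC][4-17 ALLOC][18-47 FREE]
Op 4: free(a) -> (freed a); heap: [0-2 FREE][3-3 ALLOC][4-17 ALLOC][18-47 FREE]
Op 5: c = realloc(c, 7) -> c = 4; heap: [0-2 FREE][3-3 ALLOC][4-10 ALLOC][11-47 FREE]
Op 6: c = realloc(c, 7) -> c = 4; heap: [0-2 FREE][3-3 ALLOC][4-10 ALLOC][11-47 FREE]
free(c): c = 4 -> block [4-10 ALLOC]; mark free, coalesce with adjacent free neighbors -> [0-2 FREE][3-3 ALLOC][4-47 FREE]

Answer: [0-2 FREE][3-3 ALLOC][4-47 FREE]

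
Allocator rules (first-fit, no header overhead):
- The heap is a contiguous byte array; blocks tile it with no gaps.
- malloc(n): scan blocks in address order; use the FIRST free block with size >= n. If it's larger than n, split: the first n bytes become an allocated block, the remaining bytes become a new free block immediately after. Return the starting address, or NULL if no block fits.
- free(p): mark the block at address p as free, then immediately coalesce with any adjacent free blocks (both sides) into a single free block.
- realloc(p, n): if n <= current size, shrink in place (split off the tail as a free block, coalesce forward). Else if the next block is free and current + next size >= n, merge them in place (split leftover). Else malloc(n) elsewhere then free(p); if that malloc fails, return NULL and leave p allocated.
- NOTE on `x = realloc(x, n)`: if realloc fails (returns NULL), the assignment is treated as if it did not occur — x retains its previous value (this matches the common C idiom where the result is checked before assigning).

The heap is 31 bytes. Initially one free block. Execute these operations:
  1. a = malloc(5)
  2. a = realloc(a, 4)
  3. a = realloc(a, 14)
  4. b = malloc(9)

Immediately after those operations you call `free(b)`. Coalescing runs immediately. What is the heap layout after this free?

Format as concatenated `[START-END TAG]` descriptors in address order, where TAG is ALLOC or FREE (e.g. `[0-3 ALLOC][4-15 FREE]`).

Answer: [0-13 ALLOC][14-30 FREE]

Derivation:
Op 1: a = malloc(5) -> a = 0; heap: [0-4 ALLOC][5-30 FREE]
Op 2: a = realloc(a, 4) -> a = 0; heap: [0-3 ALLOC][4-30 FREE]
Op 3: a = realloc(a, 14) -> a = 0; heap: [0-13 ALLOC][14-30 FREE]
Op 4: b = malloc(9) -> b = 14; heap: [0-13 ALLOC][14-22 ALLOC][23-30 FREE]
free(b): b = 14 -> block [14-22 ALLOC]; mark free, coalesce with adjacent free neighbors -> [0-13 ALLOC][14-30 FREE]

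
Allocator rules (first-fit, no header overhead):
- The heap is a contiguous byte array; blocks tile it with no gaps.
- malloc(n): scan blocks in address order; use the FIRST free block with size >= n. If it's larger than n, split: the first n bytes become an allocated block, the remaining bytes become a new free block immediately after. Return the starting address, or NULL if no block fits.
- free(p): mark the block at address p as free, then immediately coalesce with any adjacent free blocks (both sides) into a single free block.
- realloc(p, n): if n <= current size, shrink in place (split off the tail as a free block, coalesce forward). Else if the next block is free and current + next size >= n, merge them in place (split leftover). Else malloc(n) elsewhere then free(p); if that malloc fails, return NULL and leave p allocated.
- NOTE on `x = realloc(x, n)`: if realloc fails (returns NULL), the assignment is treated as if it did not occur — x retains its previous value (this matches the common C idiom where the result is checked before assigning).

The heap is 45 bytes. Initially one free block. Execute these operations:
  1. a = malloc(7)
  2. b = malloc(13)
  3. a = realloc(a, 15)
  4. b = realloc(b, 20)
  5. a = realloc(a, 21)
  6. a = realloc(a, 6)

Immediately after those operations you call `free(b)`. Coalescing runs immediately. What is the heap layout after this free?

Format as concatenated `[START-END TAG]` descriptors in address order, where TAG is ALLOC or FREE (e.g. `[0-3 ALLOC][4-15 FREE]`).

Answer: [0-19 FREE][20-25 ALLOC][26-44 FREE]

Derivation:
Op 1: a = malloc(7) -> a = 0; heap: [0-6 ALLOC][7-44 FREE]
Op 2: b = malloc(13) -> b = 7; heap: [0-6 ALLOC][7-19 ALLOC][20-44 FREE]
Op 3: a = realloc(a, 15) -> a = 20; heap: [0-6 FREE][7-19 ALLOC][20-34 ALLOC][35-44 FREE]
Op 4: b = realloc(b, 20) -> NULL (b unchanged); heap: [0-6 FREE][7-19 ALLOC][20-34 ALLOC][35-44 FREE]
Op 5: a = realloc(a, 21) -> a = 20; heap: [0-6 FREE][7-19 ALLOC][20-40 ALLOC][41-44 FREE]
Op 6: a = realloc(a, 6) -> a = 20; heap: [0-6 FREE][7-19 ALLOC][20-25 ALLOC][26-44 FREE]
free(b): b = 7 -> block [7-19 ALLOC]; mark free, coalesce with adjacent free neighbors -> [0-19 FREE][20-25 ALLOC][26-44 FREE]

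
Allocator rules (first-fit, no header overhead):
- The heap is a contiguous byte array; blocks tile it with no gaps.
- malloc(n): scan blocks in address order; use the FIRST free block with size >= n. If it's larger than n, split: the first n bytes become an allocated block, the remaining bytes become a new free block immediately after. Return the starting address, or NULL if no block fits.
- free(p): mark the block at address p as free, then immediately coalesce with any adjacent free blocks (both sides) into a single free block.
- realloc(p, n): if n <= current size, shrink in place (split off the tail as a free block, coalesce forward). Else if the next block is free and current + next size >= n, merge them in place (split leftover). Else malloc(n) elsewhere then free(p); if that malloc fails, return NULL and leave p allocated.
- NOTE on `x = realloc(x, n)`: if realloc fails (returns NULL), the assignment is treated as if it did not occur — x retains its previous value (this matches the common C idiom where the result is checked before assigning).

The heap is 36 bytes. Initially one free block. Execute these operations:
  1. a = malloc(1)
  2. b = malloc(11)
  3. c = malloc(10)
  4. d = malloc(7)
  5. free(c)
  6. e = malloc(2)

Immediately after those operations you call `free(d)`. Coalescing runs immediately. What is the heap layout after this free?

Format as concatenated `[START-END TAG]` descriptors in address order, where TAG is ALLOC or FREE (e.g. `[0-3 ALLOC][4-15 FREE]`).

Answer: [0-0 ALLOC][1-11 ALLOC][12-13 ALLOC][14-35 FREE]

Derivation:
Op 1: a = malloc(1) -> a = 0; heap: [0-0 ALLOC][1-35 FREE]
Op 2: b = malloc(11) -> b = 1; heap: [0-0 ALLOC][1-11 ALLOC][12-35 FREE]
Op 3: c = malloc(10) -> c = 12; heap: [0-0 ALLOC][1-11 ALLOC][12-21 ALLOC][22-35 FREE]
Op 4: d = malloc(7) -> d = 22; heap: [0-0 ALLOC][1-11 ALLOC][12-21 ALLOC][22-28 ALLOC][29-35 FREE]
Op 5: free(c) -> (freed c); heap: [0-0 ALLOC][1-11 ALLOC][12-21 FREE][22-28 ALLOC][29-35 FREE]
Op 6: e = malloc(2) -> e = 12; heap: [0-0 ALLOC][1-11 ALLOC][12-13 ALLOC][14-21 FREE][22-28 ALLOC][29-35 FREE]
free(d): d = 22 -> block [22-28 ALLOC]; mark free, coalesce with adjacent free neighbors -> [0-0 ALLOC][1-11 ALLOC][12-13 ALLOC][14-35 FREE]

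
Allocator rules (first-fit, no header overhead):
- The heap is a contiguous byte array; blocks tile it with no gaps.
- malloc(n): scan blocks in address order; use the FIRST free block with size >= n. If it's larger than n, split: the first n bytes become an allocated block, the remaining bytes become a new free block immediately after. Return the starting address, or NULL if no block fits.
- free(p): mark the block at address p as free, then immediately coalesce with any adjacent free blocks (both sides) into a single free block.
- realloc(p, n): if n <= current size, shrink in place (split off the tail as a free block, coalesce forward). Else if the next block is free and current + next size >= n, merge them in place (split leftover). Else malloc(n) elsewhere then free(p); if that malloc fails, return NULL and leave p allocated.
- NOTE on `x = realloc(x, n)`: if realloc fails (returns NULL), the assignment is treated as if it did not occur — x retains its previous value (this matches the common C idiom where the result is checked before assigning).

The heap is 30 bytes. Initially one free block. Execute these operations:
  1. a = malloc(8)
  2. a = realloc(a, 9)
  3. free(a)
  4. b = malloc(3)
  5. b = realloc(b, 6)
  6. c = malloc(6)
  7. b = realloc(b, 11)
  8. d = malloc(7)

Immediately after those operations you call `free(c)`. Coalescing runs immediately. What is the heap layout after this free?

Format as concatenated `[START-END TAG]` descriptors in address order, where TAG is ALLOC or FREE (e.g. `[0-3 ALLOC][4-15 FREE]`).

Op 1: a = malloc(8) -> a = 0; heap: [0-7 ALLOC][8-29 FREE]
Op 2: a = realloc(a, 9) -> a = 0; heap: [0-8 ALLOC][9-29 FREE]
Op 3: free(a) -> (freed a); heap: [0-29 FREE]
Op 4: b = malloc(3) -> b = 0; heap: [0-2 ALLOC][3-29 FREE]
Op 5: b = realloc(b, 6) -> b = 0; heap: [0-5 ALLOC][6-29 FREE]
Op 6: c = malloc(6) -> c = 6; heap: [0-5 ALLOC][6-11 ALLOC][12-29 FREE]
Op 7: b = realloc(b, 11) -> b = 12; heap: [0-5 FREE][6-11 ALLOC][12-22 ALLOC][23-29 FREE]
Op 8: d = malloc(7) -> d = 23; heap: [0-5 FREE][6-11 ALLOC][12-22 ALLOC][23-29 ALLOC]
free(c): c = 6 -> block [6-11 ALLOC]; mark free, coalesce with adjacent free neighbors -> [0-11 FREE][12-22 ALLOC][23-29 ALLOC]

Answer: [0-11 FREE][12-22 ALLOC][23-29 ALLOC]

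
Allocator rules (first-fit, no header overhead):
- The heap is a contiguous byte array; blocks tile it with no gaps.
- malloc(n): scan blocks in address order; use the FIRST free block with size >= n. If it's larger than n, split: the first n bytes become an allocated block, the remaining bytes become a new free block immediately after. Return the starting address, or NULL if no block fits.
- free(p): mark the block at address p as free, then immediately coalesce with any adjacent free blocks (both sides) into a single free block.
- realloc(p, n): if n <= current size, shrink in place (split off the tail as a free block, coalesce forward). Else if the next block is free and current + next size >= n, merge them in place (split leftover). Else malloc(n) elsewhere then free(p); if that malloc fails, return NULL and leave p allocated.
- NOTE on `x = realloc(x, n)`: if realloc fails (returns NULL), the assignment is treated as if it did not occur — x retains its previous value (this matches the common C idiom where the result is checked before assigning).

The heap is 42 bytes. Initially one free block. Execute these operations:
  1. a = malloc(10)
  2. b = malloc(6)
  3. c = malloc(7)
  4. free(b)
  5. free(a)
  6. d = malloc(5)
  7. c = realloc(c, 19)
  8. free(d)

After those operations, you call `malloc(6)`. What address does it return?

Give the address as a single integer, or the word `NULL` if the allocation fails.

Answer: 0

Derivation:
Op 1: a = malloc(10) -> a = 0; heap: [0-9 ALLOC][10-41 FREE]
Op 2: b = malloc(6) -> b = 10; heap: [0-9 ALLOC][10-15 ALLOC][16-41 FREE]
Op 3: c = malloc(7) -> c = 16; heap: [0-9 ALLOC][10-15 ALLOC][16-22 ALLOC][23-41 FREE]
Op 4: free(b) -> (freed b); heap: [0-9 ALLOC][10-15 FREE][16-22 ALLOC][23-41 FREE]
Op 5: free(a) -> (freed a); heap: [0-15 FREE][16-22 ALLOC][23-41 FREE]
Op 6: d = malloc(5) -> d = 0; heap: [0-4 ALLOC][5-15 FREE][16-22 ALLOC][23-41 FREE]
Op 7: c = realloc(c, 19) -> c = 16; heap: [0-4 ALLOC][5-15 FREE][16-34 ALLOC][35-41 FREE]
Op 8: free(d) -> (freed d); heap: [0-15 FREE][16-34 ALLOC][35-41 FREE]
malloc(6): first-fit scan over [0-15 FREE][16-34 ALLOC][35-41 FREE] -> 0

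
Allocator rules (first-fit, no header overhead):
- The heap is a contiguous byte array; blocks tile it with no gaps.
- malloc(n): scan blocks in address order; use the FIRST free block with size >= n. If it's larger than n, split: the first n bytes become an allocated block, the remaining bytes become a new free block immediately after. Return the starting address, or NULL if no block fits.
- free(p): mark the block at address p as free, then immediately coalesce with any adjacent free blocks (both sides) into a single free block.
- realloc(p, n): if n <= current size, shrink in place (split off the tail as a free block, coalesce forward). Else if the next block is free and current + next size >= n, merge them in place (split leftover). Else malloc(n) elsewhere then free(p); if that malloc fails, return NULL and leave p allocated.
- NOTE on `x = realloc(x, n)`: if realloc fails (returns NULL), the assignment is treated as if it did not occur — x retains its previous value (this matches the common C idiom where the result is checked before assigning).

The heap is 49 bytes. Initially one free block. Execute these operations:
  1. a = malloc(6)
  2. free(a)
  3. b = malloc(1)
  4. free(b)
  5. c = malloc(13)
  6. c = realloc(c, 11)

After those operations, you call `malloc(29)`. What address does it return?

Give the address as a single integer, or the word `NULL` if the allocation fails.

Answer: 11

Derivation:
Op 1: a = malloc(6) -> a = 0; heap: [0-5 ALLOC][6-48 FREE]
Op 2: free(a) -> (freed a); heap: [0-48 FREE]
Op 3: b = malloc(1) -> b = 0; heap: [0-0 ALLOC][1-48 FREE]
Op 4: free(b) -> (freed b); heap: [0-48 FREE]
Op 5: c = malloc(13) -> c = 0; heap: [0-12 ALLOC][13-48 FREE]
Op 6: c = realloc(c, 11) -> c = 0; heap: [0-10 ALLOC][11-48 FREE]
malloc(29): first-fit scan over [0-10 ALLOC][11-48 FREE] -> 11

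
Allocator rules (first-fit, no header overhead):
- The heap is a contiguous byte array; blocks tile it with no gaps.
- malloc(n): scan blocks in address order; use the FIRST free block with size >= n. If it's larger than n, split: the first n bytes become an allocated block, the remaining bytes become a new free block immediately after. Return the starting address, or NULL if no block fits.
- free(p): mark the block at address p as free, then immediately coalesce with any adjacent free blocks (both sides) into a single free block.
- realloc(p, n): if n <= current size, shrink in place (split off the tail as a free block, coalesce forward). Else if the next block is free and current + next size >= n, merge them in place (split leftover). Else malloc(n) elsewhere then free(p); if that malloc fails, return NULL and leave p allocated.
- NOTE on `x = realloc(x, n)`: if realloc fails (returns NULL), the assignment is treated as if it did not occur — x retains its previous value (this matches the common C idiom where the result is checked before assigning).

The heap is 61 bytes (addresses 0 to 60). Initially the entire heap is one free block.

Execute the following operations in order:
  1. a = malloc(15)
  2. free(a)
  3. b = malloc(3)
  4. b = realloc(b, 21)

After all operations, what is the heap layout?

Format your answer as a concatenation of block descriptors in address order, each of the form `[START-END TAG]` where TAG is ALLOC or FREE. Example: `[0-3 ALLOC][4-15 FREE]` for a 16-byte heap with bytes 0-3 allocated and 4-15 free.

Answer: [0-20 ALLOC][21-60 FREE]

Derivation:
Op 1: a = malloc(15) -> a = 0; heap: [0-14 ALLOC][15-60 FREE]
Op 2: free(a) -> (freed a); heap: [0-60 FREE]
Op 3: b = malloc(3) -> b = 0; heap: [0-2 ALLOC][3-60 FREE]
Op 4: b = realloc(b, 21) -> b = 0; heap: [0-20 ALLOC][21-60 FREE]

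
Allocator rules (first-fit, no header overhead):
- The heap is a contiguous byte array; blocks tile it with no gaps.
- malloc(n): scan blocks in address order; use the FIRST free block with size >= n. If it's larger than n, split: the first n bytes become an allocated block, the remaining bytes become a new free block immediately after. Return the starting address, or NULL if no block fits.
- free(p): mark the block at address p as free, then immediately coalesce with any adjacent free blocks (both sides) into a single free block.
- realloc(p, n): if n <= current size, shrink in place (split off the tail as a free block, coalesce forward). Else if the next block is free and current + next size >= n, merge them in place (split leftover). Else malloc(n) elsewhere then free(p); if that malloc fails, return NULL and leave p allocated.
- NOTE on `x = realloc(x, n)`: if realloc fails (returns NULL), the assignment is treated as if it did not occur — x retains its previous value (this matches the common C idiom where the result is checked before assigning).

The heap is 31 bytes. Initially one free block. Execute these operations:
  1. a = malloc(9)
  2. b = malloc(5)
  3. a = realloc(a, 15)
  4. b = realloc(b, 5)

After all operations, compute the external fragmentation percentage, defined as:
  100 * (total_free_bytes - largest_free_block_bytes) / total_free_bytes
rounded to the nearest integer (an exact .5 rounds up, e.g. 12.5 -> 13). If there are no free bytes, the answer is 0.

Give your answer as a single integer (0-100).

Answer: 18

Derivation:
Op 1: a = malloc(9) -> a = 0; heap: [0-8 ALLOC][9-30 FREE]
Op 2: b = malloc(5) -> b = 9; heap: [0-8 ALLOC][9-13 ALLOC][14-30 FREE]
Op 3: a = realloc(a, 15) -> a = 14; heap: [0-8 FREE][9-13 ALLOC][14-28 ALLOC][29-30 FREE]
Op 4: b = realloc(b, 5) -> b = 9; heap: [0-8 FREE][9-13 ALLOC][14-28 ALLOC][29-30 FREE]
Free blocks: [9 2] total_free=11 largest=9 -> 100*(11-9)/11 = 200/11 ≈ 18.182 -> rounds to 18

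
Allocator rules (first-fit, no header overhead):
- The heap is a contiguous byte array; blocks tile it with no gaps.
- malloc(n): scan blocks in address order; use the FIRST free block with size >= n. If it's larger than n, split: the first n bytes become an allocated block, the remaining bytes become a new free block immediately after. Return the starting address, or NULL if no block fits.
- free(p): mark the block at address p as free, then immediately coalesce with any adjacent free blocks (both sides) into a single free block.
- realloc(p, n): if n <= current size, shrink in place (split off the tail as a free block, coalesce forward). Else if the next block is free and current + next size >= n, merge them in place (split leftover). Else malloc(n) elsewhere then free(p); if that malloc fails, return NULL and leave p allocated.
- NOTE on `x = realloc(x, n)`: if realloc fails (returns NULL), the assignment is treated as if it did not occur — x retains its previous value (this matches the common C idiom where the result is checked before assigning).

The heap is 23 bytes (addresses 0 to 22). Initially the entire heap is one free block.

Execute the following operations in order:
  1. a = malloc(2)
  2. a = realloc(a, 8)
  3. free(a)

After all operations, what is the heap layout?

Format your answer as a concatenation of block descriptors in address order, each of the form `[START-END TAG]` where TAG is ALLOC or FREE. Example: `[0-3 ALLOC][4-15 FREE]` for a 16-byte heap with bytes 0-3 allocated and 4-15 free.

Op 1: a = malloc(2) -> a = 0; heap: [0-1 ALLOC][2-22 FREE]
Op 2: a = realloc(a, 8) -> a = 0; heap: [0-7 ALLOC][8-22 FREE]
Op 3: free(a) -> (freed a); heap: [0-22 FREE]

Answer: [0-22 FREE]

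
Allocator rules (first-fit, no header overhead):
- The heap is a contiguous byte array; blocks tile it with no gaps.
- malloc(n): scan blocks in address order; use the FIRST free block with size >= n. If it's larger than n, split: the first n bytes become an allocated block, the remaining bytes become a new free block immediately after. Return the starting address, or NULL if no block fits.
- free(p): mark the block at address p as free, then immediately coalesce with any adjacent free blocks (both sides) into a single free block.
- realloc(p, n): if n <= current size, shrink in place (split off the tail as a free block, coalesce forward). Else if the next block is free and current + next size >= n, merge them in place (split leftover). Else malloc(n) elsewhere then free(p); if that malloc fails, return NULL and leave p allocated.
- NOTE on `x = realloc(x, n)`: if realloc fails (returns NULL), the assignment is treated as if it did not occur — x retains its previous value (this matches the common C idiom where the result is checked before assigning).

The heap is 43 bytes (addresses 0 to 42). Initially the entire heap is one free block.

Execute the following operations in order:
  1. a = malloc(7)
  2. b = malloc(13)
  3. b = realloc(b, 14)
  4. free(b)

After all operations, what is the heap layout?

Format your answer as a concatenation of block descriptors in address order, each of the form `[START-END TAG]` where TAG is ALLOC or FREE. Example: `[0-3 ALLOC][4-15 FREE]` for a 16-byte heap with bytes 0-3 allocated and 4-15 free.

Answer: [0-6 ALLOC][7-42 FREE]

Derivation:
Op 1: a = malloc(7) -> a = 0; heap: [0-6 ALLOC][7-42 FREE]
Op 2: b = malloc(13) -> b = 7; heap: [0-6 ALLOC][7-19 ALLOC][20-42 FREE]
Op 3: b = realloc(b, 14) -> b = 7; heap: [0-6 ALLOC][7-20 ALLOC][21-42 FREE]
Op 4: free(b) -> (freed b); heap: [0-6 ALLOC][7-42 FREE]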